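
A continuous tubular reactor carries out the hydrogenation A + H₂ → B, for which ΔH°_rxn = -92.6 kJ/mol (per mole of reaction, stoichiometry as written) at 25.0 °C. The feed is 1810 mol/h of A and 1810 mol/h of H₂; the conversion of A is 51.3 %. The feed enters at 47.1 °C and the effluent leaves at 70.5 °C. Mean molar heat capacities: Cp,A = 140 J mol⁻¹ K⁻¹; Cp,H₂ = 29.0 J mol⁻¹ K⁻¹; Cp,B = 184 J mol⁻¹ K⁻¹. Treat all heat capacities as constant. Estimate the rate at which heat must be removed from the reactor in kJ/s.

Extent of reaction ξ = 0.513 × 1810 = 928.53 mol/h
Reaction term: ξ·ΔH°_rxn = 928.53 × -92.6 = -85982 kJ/h
Sensible, feed 47.1→25 °C: -6760.2 kJ/h
Outlet flows (mol/h): A 881.47, H₂ 881.47, B 928.53
Sensible, products 25→70.5 °C: 14552 kJ/h
Q = ΔH = -78190 kJ/h = -21.72 kW
Heat removed = 21.72 kJ/s

Q_out = 21.7 kJ/s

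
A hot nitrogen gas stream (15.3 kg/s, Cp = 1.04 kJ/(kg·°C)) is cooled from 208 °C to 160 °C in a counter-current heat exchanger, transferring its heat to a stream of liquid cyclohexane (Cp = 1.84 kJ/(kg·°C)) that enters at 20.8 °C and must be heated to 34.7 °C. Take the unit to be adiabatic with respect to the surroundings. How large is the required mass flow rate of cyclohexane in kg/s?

ṁ_c = 29.9 kg/s

Heat released by hot stream: Q = 15.3 × 1.04 × (208 − 160) = 763.78 kJ/s
Energy balance on cold side (adiabatic exchanger): Q = ṁ_c·Cp_c·(T_c,out − T_c,in)
ṁ_c = 763.78 / [1.84 × (34.7 − 20.8)] = 29.863 kg/s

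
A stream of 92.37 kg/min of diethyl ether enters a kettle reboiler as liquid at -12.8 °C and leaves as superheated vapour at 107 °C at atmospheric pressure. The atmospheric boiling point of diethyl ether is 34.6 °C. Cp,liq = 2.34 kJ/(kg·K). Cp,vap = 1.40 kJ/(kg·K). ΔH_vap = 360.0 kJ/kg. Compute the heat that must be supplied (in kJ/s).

liquid -12.8→34.6 °C: 110.92 kJ/kg
vaporisation at 34.6 °C: 360 kJ/kg
vapour 34.6→107 °C: 101.36 kJ/kg
Δh = 110.92 + 360 + 101.36 = 572.28 kJ/kg
Q = ṁ·Δh = 92.37 kg/min × 572.28 kJ/kg = 52861 kJ/min
|Q| = 881.02 kW

Q = 881 kJ/s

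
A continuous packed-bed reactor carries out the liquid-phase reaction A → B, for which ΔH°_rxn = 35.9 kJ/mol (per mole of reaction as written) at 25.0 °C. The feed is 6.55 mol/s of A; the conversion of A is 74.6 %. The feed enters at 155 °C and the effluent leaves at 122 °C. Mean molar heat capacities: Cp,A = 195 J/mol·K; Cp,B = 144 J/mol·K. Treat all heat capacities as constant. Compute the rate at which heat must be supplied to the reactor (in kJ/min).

Extent of reaction ξ = 0.746 × 6.55 = 4.8863 mol/s
Reaction term: ξ·ΔH°_rxn = 4.8863 × 35.9 = 175.42 kJ/s
Sensible, feed 155→25 °C: -166.04 kJ/s
Outlet flows (mol/s): A 1.6637, B 4.8863
Sensible, products 25→122 °C: 99.721 kJ/s
Q = ΔH = 109.1 kJ/s = 109.1 kW
Heat supplied = 6545.8 kJ/min

Q_in = 6550 kJ/min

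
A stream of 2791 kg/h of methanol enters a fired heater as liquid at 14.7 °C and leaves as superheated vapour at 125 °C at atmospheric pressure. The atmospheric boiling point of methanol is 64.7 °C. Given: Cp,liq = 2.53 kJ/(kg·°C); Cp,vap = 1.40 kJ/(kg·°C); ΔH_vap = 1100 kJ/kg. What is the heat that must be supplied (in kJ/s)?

Q = 1020 kJ/s

liquid 14.7→64.7 °C: 126.5 kJ/kg
vaporisation at 64.7 °C: 1100 kJ/kg
vapour 64.7→125 °C: 84.42 kJ/kg
Δh = 126.5 + 1100 + 84.42 = 1310.9 kJ/kg
Q = ṁ·Δh = 2791 kg/h × 1310.9 kJ/kg = 3.6588e+06 kJ/h
|Q| = 1016.3 kW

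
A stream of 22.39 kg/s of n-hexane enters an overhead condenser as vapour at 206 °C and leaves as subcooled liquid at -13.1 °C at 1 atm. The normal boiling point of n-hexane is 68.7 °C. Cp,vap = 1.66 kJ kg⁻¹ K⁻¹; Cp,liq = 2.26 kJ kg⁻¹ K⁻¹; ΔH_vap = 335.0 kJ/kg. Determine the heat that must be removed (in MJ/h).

vapour 206→68.7 °C: -227.92 kJ/kg
condensation at 68.7 °C: -335 kJ/kg
liquid 68.7→-13.1 °C: -184.87 kJ/kg
Δh = -227.92 + -335 + -184.87 = -747.79 kJ/kg
Q = ṁ·Δh = 22.39 kg/s × -747.79 kJ/kg = -16743 kJ/s
|Q| = 16743 kW = 60275 MJ/h

Q_c = 60300 MJ/h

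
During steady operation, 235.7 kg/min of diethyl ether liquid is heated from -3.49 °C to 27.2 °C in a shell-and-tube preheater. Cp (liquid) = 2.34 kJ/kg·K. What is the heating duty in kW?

Q = ṁ·Cp·ΔT = 235.7 × 2.34 × (27.2 − -3.49) = 16927 kJ/min
Converting: 16927 / 60 s = 282.11 kW

Q = 282 kW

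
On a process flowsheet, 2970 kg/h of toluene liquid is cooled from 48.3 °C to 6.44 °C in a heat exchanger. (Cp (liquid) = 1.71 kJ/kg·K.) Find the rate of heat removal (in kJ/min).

Q_c = 3540 kJ/min

Q = ṁ·Cp·ΔT = 2970 × 1.71 × (6.44 − 48.3) = -212590 kJ/h
Converting: 212590 / 3600 s = 59.054 kW
Cooling duty = 3543.2 kJ/min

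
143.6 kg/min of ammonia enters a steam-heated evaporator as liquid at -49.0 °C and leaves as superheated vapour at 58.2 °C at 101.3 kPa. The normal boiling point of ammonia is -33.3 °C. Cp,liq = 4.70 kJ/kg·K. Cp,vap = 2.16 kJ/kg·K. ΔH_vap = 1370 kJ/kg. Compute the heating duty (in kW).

liquid -49.0→-33.3 °C: 73.79 kJ/kg
vaporisation at -33.3 °C: 1370 kJ/kg
vapour -33.3→58.2 °C: 197.64 kJ/kg
Δh = 73.79 + 1370 + 197.64 = 1641.4 kJ/kg
Q = ṁ·Δh = 143.6 kg/min × 1641.4 kJ/kg = 235710 kJ/min
|Q| = 3928.5 kW

Q = 3930 kW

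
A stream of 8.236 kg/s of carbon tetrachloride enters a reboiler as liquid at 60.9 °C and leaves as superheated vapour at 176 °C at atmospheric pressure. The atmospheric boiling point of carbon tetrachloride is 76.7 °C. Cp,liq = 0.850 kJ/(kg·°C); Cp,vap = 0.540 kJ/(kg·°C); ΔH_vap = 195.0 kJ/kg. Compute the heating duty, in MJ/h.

liquid 60.9→76.7 °C: 13.43 kJ/kg
vaporisation at 76.7 °C: 195 kJ/kg
vapour 76.7→176 °C: 53.622 kJ/kg
Δh = 13.43 + 195 + 53.622 = 262.05 kJ/kg
Q = ṁ·Δh = 8.236 kg/s × 262.05 kJ/kg = 2158.3 kJ/s
|Q| = 2158.3 kW = 7769.7 MJ/h

Q = 7770 MJ/h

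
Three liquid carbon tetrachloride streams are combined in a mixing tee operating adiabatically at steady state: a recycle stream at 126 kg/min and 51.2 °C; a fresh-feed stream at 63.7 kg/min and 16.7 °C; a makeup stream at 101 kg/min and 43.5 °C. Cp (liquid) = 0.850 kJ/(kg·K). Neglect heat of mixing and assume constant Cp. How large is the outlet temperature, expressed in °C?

T_out = 41.0 °C

No heat crosses the boundary, so H_out = H_in.
T_out = Σ ṁᵢCp,ᵢTᵢ / Σ ṁᵢCp,ᵢ
      = 10122 / 247.09 = 40.965 °C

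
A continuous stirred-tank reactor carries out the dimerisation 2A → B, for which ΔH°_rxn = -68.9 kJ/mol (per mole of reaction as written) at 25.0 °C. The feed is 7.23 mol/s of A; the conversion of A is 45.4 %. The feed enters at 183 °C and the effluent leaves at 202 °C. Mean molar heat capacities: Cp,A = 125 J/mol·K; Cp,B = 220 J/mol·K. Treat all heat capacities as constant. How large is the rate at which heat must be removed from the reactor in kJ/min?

Q_out = 6280 kJ/min

Extent of reaction ξ = 0.454 × 7.23 / 2 = 1.6412 mol/s
Reaction term: ξ·ΔH°_rxn = 1.6412 × -68.9 = -113.08 kJ/s
Sensible, feed 183→25 °C: -142.79 kJ/s
Outlet flows (mol/s): A 3.9476, B 1.6412
Sensible, products 25→202 °C: 151.25 kJ/s
Q = ΔH = -104.62 kJ/s = -104.62 kW
Heat removed = 6277.4 kJ/min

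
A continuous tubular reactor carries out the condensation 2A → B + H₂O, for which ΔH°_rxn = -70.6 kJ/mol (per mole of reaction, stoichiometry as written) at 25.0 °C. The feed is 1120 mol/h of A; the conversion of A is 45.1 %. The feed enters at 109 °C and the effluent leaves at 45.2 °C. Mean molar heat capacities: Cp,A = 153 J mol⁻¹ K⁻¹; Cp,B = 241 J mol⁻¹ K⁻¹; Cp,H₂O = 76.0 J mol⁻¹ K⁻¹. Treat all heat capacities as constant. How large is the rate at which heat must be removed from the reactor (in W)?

Q_out = 7970 W

Extent of reaction ξ = 0.451 × 1120 / 2 = 252.56 mol/h
Reaction term: ξ·ΔH°_rxn = 252.56 × -70.6 = -17831 kJ/h
Sensible, feed 109→25 °C: -14394 kJ/h
Outlet flows (mol/h): A 614.88, B 252.56, H₂O 252.56
Sensible, products 25→45.2 °C: 3517.6 kJ/h
Q = ΔH = -28707 kJ/h = -7.9743 kW
Heat removed = 7974.3 W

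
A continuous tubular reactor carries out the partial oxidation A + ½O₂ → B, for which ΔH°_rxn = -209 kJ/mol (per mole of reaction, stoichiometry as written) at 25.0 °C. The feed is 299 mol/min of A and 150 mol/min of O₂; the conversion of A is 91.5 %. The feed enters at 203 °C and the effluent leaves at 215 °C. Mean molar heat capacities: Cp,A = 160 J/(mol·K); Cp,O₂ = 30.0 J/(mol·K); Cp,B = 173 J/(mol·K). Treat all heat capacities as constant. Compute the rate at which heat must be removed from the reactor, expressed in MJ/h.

Q_out = 3400 MJ/h

Extent of reaction ξ = 0.915 × 299 = 273.59 mol/min
Reaction term: ξ·ΔH°_rxn = 273.59 × -209 = -57179 kJ/min
Sensible, feed 203→25 °C: -9316.5 kJ/min
Outlet flows (mol/min): A 25.415, O₂ 13.207, B 273.59
Sensible, products 25→215 °C: 9840.6 kJ/min
Q = ΔH = -56655 kJ/min = -944.25 kW
Heat removed = 3399.3 MJ/h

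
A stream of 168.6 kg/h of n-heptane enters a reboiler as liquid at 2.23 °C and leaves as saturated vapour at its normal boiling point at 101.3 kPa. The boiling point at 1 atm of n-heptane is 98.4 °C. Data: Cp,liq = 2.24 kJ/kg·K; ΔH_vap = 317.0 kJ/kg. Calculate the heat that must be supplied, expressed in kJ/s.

Q = 24.9 kJ/s

liquid 2.23→98.4 °C: 215.42 kJ/kg
vaporisation at 98.4 °C: 317 kJ/kg
Δh = 215.42 + 317 = 532.42 kJ/kg
Q = ṁ·Δh = 168.6 kg/h × 532.42 kJ/kg = 89766 kJ/h
|Q| = 24.935 kW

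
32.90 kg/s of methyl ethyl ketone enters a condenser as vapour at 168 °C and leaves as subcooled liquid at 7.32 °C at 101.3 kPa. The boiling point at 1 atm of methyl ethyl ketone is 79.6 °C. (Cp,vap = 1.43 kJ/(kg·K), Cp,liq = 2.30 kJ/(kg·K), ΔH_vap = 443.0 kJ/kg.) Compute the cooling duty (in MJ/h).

Q_c = 87100 MJ/h

vapour 168→79.6 °C: -126.41 kJ/kg
condensation at 79.6 °C: -443 kJ/kg
liquid 79.6→7.32 °C: -166.24 kJ/kg
Δh = -126.41 + -443 + -166.24 = -735.66 kJ/kg
Q = ṁ·Δh = 32.90 kg/s × -735.66 kJ/kg = -24203 kJ/s
|Q| = 24203 kW = 87131 MJ/h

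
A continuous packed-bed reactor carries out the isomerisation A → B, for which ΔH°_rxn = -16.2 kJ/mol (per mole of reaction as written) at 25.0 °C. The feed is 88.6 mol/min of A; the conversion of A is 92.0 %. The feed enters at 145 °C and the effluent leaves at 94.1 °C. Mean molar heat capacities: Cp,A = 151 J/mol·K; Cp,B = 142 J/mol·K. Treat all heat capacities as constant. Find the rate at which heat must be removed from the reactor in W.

Extent of reaction ξ = 0.920 × 88.6 = 81.512 mol/min
Reaction term: ξ·ΔH°_rxn = 81.512 × -16.2 = -1320.5 kJ/min
Sensible, feed 145→25 °C: -1605.4 kJ/min
Outlet flows (mol/min): A 7.088, B 81.512
Sensible, products 25→94.1 °C: 873.77 kJ/min
Q = ΔH = -2052.2 kJ/min = -34.203 kW
Heat removed = 34203 W

Q_out = 34200 W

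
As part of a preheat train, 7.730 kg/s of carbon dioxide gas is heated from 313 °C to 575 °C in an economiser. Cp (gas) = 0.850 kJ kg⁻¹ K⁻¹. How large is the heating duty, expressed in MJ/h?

Q = 6200 MJ/h

Q = ṁ·Cp·ΔT = 7.730 × 0.850 × (575 − 313) = 1721.5 kJ/s
Heating duty = 6197.3 MJ/h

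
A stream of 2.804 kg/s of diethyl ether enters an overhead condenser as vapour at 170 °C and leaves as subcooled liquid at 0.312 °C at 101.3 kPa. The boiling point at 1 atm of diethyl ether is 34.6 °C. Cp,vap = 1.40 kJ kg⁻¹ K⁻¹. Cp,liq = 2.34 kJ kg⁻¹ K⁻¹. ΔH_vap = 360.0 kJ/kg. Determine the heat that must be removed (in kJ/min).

Q_c = 106000 kJ/min

vapour 170→34.6 °C: -189.56 kJ/kg
condensation at 34.6 °C: -360 kJ/kg
liquid 34.6→0.312 °C: -80.234 kJ/kg
Δh = -189.56 + -360 + -80.234 = -629.79 kJ/kg
Q = ṁ·Δh = 2.804 kg/s × -629.79 kJ/kg = -1765.9 kJ/s
|Q| = 1765.9 kW = 105960 kJ/min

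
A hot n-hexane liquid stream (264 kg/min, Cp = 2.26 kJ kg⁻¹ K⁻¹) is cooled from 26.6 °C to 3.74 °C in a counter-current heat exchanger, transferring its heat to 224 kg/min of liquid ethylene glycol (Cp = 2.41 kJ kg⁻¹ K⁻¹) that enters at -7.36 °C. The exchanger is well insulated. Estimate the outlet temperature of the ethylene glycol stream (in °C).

Heat released by hot stream: Q = 264 × 2.26 × (26.6 − 3.74) = 13639 kJ/min
Energy balance on cold side (adiabatic exchanger): Q = ṁ_c·Cp_c·(T_c,out − T_c,in)
T_c,out = -7.36 + 13639/(224 × 2.41) = 17.905 °C

T_c,out = 17.9 °C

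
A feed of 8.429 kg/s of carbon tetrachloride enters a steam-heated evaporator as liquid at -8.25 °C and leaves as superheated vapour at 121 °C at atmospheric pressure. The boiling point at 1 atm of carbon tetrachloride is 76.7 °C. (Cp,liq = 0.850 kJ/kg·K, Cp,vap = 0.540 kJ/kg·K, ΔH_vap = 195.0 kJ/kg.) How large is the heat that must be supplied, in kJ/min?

Q = 147000 kJ/min

liquid -8.25→76.7 °C: 72.207 kJ/kg
vaporisation at 76.7 °C: 195 kJ/kg
vapour 76.7→121 °C: 23.922 kJ/kg
Δh = 72.207 + 195 + 23.922 = 291.13 kJ/kg
Q = ṁ·Δh = 8.429 kg/s × 291.13 kJ/kg = 2453.9 kJ/s
|Q| = 2453.9 kW = 147240 kJ/min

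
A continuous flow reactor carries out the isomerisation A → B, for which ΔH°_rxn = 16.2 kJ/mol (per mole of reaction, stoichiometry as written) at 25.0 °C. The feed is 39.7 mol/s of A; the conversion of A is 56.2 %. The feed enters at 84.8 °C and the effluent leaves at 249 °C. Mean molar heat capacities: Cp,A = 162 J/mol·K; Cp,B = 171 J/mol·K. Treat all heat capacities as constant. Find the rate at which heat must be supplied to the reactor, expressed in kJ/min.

Extent of reaction ξ = 0.562 × 39.7 = 22.311 mol/s
Reaction term: ξ·ΔH°_rxn = 22.311 × 16.2 = 361.44 kJ/s
Sensible, feed 84.8→25 °C: -384.6 kJ/s
Outlet flows (mol/s): A 17.389, B 22.311
Sensible, products 25→249 °C: 1485.6 kJ/s
Q = ΔH = 1462.5 kJ/s = 1462.5 kW
Heat supplied = 87748 kJ/min

Q_in = 87700 kJ/min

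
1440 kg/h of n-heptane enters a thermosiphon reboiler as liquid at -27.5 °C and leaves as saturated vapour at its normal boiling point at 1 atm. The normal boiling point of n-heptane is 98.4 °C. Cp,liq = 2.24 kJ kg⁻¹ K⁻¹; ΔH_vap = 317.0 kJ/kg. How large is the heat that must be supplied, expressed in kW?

liquid -27.5→98.4 °C: 282.02 kJ/kg
vaporisation at 98.4 °C: 317 kJ/kg
Δh = 282.02 + 317 = 599.02 kJ/kg
Q = ṁ·Δh = 1440 kg/h × 599.02 kJ/kg = 862580 kJ/h
|Q| = 239.61 kW

Q = 240 kW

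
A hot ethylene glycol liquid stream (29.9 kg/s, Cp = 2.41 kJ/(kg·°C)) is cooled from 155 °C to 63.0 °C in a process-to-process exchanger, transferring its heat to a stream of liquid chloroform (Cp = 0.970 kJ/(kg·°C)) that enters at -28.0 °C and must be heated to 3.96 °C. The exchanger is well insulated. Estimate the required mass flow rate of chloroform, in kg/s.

Heat released by hot stream: Q = 29.9 × 2.41 × (155 − 63.0) = 6629.4 kJ/s
Energy balance on cold side (adiabatic exchanger): Q = ṁ_c·Cp_c·(T_c,out − T_c,in)
ṁ_c = 6629.4 / [0.970 × (3.96 − -28.0)] = 213.84 kg/s

ṁ_c = 214 kg/s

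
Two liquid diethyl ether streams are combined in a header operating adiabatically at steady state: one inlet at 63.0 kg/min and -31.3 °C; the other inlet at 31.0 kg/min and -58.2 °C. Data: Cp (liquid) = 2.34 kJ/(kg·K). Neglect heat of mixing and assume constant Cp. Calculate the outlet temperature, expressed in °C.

T_out = -40.2 °C

Adiabatic, steady state ⇒ Σ ṁᵢCp,ᵢ(T_out − Tᵢ) = 0
Σ ṁᵢCp,ᵢTᵢ = 63.0×2.34×-31.3 + 31.0×2.34×-58.2 = -8836.1
Σ ṁᵢCp,ᵢ = 63.0×2.34 + 31.0×2.34 = 219.96
T_out = -8836.1 / 219.96 = -40.171 °C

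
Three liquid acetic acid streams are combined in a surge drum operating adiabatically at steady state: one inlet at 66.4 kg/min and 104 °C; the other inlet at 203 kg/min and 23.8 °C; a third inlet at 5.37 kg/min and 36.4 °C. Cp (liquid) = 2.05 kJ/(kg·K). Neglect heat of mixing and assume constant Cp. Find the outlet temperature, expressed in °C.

T_out = 43.4 °C

No heat crosses the boundary, so H_out = H_in.
Σ ṁᵢCp,ᵢTᵢ = 66.4×2.05×104 + 203×2.05×23.8 + 5.37×2.05×36.4 = 24462
Σ ṁᵢCp,ᵢ = 66.4×2.05 + 203×2.05 + 5.37×2.05 = 563.28
T_out = 24462 / 563.28 = 43.427 °C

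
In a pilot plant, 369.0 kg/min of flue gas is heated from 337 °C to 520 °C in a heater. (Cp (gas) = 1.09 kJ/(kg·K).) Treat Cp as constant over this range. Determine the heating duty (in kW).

Q = 1230 kW

Q = ṁ·Cp·ΔT = 369.0 × 1.09 × (520 − 337) = 73604 kJ/min
Converting: 73604 / 60 s = 1226.7 kW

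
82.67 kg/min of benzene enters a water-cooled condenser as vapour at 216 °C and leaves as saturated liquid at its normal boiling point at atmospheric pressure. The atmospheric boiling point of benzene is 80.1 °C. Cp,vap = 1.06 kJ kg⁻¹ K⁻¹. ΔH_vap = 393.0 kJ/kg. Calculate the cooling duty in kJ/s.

vapour 216→80.1 °C: -144.05 kJ/kg
condensation at 80.1 °C: -393 kJ/kg
Δh = -144.05 + -393 = -537.05 kJ/kg
Q = ṁ·Δh = 82.67 kg/min × -537.05 kJ/kg = -44398 kJ/min
|Q| = 739.97 kW

Q_c = 740 kJ/s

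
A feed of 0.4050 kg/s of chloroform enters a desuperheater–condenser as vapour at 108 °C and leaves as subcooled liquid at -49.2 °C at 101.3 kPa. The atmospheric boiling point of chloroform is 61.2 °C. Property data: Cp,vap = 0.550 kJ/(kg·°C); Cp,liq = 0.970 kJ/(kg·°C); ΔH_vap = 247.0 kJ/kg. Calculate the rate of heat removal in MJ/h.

vapour 108→61.2 °C: -25.74 kJ/kg
condensation at 61.2 °C: -247 kJ/kg
liquid 61.2→-49.2 °C: -107.09 kJ/kg
Δh = -25.74 + -247 + -107.09 = -379.83 kJ/kg
Q = ṁ·Δh = 0.4050 kg/s × -379.83 kJ/kg = -153.83 kJ/s
|Q| = 153.83 kW = 553.79 MJ/h

Q_c = 554 MJ/h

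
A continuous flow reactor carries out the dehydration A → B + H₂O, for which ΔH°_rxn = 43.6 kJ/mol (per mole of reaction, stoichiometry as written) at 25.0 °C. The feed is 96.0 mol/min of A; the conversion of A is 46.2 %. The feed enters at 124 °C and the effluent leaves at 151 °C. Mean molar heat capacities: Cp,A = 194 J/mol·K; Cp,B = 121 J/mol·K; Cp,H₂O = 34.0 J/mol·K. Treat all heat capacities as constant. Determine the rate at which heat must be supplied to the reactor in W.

Q_in = 37000 W

Extent of reaction ξ = 0.462 × 96.0 = 44.352 mol/min
Reaction term: ξ·ΔH°_rxn = 44.352 × 43.6 = 1933.7 kJ/min
Sensible, feed 124→25 °C: -1843.8 kJ/min
Outlet flows (mol/min): A 51.648, B 44.352, H₂O 44.352
Sensible, products 25→151 °C: 2128.7 kJ/min
Q = ΔH = 2218.6 kJ/min = 36.977 kW
Heat supplied = 36977 W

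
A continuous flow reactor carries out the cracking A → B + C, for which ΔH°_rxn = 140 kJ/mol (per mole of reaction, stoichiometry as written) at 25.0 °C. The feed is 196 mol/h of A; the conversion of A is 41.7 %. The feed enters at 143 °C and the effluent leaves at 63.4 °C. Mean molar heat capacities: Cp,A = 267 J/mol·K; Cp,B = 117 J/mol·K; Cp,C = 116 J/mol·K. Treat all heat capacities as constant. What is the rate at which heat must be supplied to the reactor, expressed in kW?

Q_in = 1.99 kW

Extent of reaction ξ = 0.417 × 196 = 81.732 mol/h
Reaction term: ξ·ΔH°_rxn = 81.732 × 140 = 11442 kJ/h
Sensible, feed 143→25 °C: -6175.2 kJ/h
Outlet flows (mol/h): A 114.27, B 81.732, C 81.732
Sensible, products 25→63.4 °C: 1902.8 kJ/h
Q = ΔH = 7170.1 kJ/h = 1.9917 kW
Heat supplied = 1.9917 kW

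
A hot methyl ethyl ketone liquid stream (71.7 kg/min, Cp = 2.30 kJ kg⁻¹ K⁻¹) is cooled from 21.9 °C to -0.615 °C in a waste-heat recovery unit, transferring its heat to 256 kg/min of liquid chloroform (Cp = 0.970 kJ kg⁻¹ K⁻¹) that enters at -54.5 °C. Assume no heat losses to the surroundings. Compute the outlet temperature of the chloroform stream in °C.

T_c,out = -39.5 °C

Heat released by hot stream: Q = 71.7 × 2.30 × (21.9 − -0.615) = 3712.9 kJ/min
Energy balance on cold side (adiabatic exchanger): Q = ṁ_c·Cp_c·(T_c,out − T_c,in)
T_c,out = -54.5 + 3712.9/(256 × 0.970) = -39.548 °C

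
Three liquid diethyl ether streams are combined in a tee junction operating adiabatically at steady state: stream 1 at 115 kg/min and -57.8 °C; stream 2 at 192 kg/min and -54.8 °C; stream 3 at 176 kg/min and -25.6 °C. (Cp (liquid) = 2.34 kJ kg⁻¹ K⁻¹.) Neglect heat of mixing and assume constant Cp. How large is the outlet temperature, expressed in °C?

T_out = -44.9 °C

Adiabatic, steady state ⇒ Σ ṁᵢCp,ᵢ(T_out − Tᵢ) = 0
Σ ṁᵢCp,ᵢTᵢ = 115×2.34×-57.8 + 192×2.34×-54.8 + 176×2.34×-25.6 = -50718
Σ ṁᵢCp,ᵢ = 115×2.34 + 192×2.34 + 176×2.34 = 1130.2
T_out = -50718 / 1130.2 = -44.874 °C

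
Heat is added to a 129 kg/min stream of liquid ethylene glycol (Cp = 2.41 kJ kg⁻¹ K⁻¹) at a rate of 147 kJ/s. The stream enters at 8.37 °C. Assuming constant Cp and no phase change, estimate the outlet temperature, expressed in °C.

T_out = 36.7 °C

Q = 147 kJ/s = 8820 kJ/min
ΔT = Q/(ṁ·Cp) = 8820/(129×2.41) = 28.37 K
T_out = 8.37 + 28.37 = 36.74 °C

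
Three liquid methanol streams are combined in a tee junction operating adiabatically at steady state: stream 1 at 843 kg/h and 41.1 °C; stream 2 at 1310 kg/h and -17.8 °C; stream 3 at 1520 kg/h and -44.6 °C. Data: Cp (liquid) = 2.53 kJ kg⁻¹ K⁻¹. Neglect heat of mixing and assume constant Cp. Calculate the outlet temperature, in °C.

T_out = -15.4 °C

Adiabatic, steady state ⇒ Σ ṁᵢCp,ᵢ(T_out − Tᵢ) = 0
Σ ṁᵢCp,ᵢTᵢ = 843×2.53×41.1 + 1310×2.53×-17.8 + 1520×2.53×-44.6 = -142850
Σ ṁᵢCp,ᵢ = 843×2.53 + 1310×2.53 + 1520×2.53 = 9292.7
T_out = -142850 / 9292.7 = -15.372 °C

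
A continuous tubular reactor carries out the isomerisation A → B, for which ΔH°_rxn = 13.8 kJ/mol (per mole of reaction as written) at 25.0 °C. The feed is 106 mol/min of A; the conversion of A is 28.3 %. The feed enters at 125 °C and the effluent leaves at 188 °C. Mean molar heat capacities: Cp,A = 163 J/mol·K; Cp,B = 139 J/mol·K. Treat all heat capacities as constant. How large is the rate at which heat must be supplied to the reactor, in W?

Q_in = 23100 W

Extent of reaction ξ = 0.283 × 106 = 29.998 mol/min
Reaction term: ξ·ΔH°_rxn = 29.998 × 13.8 = 413.97 kJ/min
Sensible, feed 125→25 °C: -1727.8 kJ/min
Outlet flows (mol/min): A 76.002, B 29.998
Sensible, products 25→188 °C: 2699 kJ/min
Q = ΔH = 1385.1 kJ/min = 23.086 kW
Heat supplied = 23086 W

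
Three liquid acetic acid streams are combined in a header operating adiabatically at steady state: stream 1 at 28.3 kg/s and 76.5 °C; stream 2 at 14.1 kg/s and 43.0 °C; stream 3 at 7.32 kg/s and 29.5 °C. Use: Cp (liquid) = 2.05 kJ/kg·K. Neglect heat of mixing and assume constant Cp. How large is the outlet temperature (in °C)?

Adiabatic, steady state ⇒ Σ ṁᵢCp,ᵢ(T_out − Tᵢ) = 0
T_out = Σ ṁᵢCp,ᵢTᵢ / Σ ṁᵢCp,ᵢ
      = 6123.7 / 101.93 = 60.08 °C

T_out = 60.1 °C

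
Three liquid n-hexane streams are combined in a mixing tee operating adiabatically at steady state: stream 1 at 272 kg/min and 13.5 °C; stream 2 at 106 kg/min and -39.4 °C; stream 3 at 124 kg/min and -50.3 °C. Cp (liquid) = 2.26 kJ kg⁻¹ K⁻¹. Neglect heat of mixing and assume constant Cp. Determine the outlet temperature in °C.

No heat crosses the boundary, so H_out = H_in.
T_out = Σ ṁᵢCp,ᵢTᵢ / Σ ṁᵢCp,ᵢ
      = -15236 / 1134.5 = -13.429 °C

T_out = -13.4 °C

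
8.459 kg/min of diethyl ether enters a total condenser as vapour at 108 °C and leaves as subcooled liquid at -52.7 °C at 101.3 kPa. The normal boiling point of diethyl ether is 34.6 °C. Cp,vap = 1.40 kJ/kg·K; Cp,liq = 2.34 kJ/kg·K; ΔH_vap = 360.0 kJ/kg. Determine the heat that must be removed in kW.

vapour 108→34.6 °C: -102.76 kJ/kg
condensation at 34.6 °C: -360 kJ/kg
liquid 34.6→-52.7 °C: -204.28 kJ/kg
Δh = -102.76 + -360 + -204.28 = -667.04 kJ/kg
Q = ṁ·Δh = 8.459 kg/min × -667.04 kJ/kg = -5642.5 kJ/min
|Q| = 94.042 kW

Q_c = 94.0 kW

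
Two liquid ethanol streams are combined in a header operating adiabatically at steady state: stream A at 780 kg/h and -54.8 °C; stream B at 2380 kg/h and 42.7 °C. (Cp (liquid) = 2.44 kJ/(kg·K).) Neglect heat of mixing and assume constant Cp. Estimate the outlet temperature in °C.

Adiabatic, steady state ⇒ Σ ṁᵢCp,ᵢ(T_out − Tᵢ) = 0
Σ ṁᵢCp,ᵢTᵢ = 780×2.44×-54.8 + 2380×2.44×42.7 = 143670
Σ ṁᵢCp,ᵢ = 780×2.44 + 2380×2.44 = 7710.4
T_out = 143670 / 7710.4 = 18.634 °C

T_out = 18.6 °C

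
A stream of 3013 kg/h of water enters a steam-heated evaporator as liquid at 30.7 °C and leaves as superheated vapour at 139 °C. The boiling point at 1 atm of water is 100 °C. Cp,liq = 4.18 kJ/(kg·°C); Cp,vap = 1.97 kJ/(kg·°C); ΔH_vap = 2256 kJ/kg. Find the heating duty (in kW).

Q = 2190 kW

liquid 30.7→100 °C: 289.67 kJ/kg
vaporisation at 100 °C: 2256 kJ/kg
vapour 100→139 °C: 76.83 kJ/kg
Δh = 289.67 + 2256 + 76.83 = 2622.5 kJ/kg
Q = ṁ·Δh = 3013 kg/h × 2622.5 kJ/kg = 7.9016e+06 kJ/h
|Q| = 2194.9 kW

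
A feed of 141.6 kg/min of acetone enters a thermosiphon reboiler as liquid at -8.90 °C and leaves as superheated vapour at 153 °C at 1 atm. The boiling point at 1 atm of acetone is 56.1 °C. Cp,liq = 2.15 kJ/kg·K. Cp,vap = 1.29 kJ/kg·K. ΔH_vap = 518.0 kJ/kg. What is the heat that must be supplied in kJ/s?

liquid -8.90→56.1 °C: 139.75 kJ/kg
vaporisation at 56.1 °C: 518 kJ/kg
vapour 56.1→153 °C: 125 kJ/kg
Δh = 139.75 + 518 + 125 = 782.75 kJ/kg
Q = ṁ·Δh = 141.6 kg/min × 782.75 kJ/kg = 110840 kJ/min
|Q| = 1847.3 kW

Q = 1850 kJ/s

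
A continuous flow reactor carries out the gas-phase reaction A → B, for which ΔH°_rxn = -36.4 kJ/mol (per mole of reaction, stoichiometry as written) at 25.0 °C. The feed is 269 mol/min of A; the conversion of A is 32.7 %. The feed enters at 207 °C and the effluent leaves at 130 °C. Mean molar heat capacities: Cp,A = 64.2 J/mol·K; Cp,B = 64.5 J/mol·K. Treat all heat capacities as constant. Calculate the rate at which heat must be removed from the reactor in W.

Extent of reaction ξ = 0.327 × 269 = 87.963 mol/min
Reaction term: ξ·ΔH°_rxn = 87.963 × -36.4 = -3201.9 kJ/min
Sensible, feed 207→25 °C: -3143.1 kJ/min
Outlet flows (mol/min): A 181.04, B 87.963
Sensible, products 25→130 °C: 1816.1 kJ/min
Q = ΔH = -4528.9 kJ/min = -75.481 kW
Heat removed = 75481 W

Q_out = 75500 W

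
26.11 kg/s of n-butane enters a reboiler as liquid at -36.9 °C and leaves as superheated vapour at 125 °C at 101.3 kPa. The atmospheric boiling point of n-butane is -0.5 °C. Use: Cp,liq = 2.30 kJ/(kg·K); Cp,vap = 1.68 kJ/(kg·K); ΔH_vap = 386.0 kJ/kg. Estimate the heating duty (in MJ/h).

liquid -36.9→-0.5 °C: 83.72 kJ/kg
vaporisation at -0.5 °C: 386 kJ/kg
vapour -0.5→125 °C: 210.84 kJ/kg
Δh = 83.72 + 386 + 210.84 = 680.56 kJ/kg
Q = ṁ·Δh = 26.11 kg/s × 680.56 kJ/kg = 17769 kJ/s
|Q| = 17769 kW = 63970 MJ/h

Q = 64000 MJ/h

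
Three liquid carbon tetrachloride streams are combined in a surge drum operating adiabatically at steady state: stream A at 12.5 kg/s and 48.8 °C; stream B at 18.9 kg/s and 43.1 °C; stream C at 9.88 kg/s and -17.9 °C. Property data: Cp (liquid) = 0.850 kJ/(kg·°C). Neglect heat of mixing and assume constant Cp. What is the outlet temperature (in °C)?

Adiabatic, steady state ⇒ Σ ṁᵢCp,ᵢ(T_out − Tᵢ) = 0
Σ ṁᵢCp,ᵢTᵢ = 12.5×0.850×48.8 + 18.9×0.850×43.1 + 9.88×0.850×-17.9 = 1060.6
Σ ṁᵢCp,ᵢ = 12.5×0.850 + 18.9×0.850 + 9.88×0.850 = 35.088
T_out = 1060.6 / 35.088 = 30.226 °C

T_out = 30.2 °C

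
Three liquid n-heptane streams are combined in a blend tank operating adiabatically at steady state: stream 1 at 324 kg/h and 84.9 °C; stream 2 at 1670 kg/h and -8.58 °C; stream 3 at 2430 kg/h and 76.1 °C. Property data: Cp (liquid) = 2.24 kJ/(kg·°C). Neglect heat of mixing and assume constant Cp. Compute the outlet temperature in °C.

No heat crosses the boundary, so H_out = H_in.
Σ ṁᵢCp,ᵢTᵢ = 324×2.24×84.9 + 1670×2.24×-8.58 + 2430×2.24×76.1 = 443750
Σ ṁᵢCp,ᵢ = 324×2.24 + 1670×2.24 + 2430×2.24 = 9909.8
T_out = 443750 / 9909.8 = 44.779 °C

T_out = 44.8 °C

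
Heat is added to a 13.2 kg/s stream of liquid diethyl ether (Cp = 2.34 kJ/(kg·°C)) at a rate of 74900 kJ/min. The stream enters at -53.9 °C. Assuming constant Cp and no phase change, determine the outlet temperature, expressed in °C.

Q = 74900 kJ/min = 1248.3 kJ/s
ΔT = Q/(ṁ·Cp) = 1248.3/(13.2×2.34) = 40.415 K
T_out = -53.9 + 40.415 = -13.485 °C

T_out = -13.5 °C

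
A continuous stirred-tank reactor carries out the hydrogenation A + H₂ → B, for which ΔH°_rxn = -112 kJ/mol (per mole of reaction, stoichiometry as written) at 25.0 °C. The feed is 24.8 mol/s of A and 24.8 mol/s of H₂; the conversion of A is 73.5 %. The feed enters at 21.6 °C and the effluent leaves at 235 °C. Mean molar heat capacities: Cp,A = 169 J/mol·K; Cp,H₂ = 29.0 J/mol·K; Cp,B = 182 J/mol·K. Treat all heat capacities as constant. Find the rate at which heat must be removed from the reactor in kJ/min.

Extent of reaction ξ = 0.735 × 24.8 = 18.228 mol/s
Reaction term: ξ·ΔH°_rxn = 18.228 × -112 = -2041.5 kJ/s
Sensible, feed 21.6→25 °C: 16.695 kJ/s
Outlet flows (mol/s): A 6.572, H₂ 6.572, B 18.228
Sensible, products 25→235 °C: 969.94 kJ/s
Q = ΔH = -1054.9 kJ/s = -1054.9 kW
Heat removed = 63294 kJ/min

Q_out = 63300 kJ/min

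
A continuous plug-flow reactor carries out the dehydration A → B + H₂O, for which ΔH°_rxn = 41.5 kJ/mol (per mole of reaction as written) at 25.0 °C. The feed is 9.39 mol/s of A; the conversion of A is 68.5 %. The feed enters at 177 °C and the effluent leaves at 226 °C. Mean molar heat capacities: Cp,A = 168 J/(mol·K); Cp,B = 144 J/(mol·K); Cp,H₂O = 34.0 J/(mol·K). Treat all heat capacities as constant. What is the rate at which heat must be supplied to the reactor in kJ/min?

Q_in = 21400 kJ/min

Extent of reaction ξ = 0.685 × 9.39 = 6.4322 mol/s
Reaction term: ξ·ΔH°_rxn = 6.4322 × 41.5 = 266.93 kJ/s
Sensible, feed 177→25 °C: -239.78 kJ/s
Outlet flows (mol/s): A 2.9578, B 6.4322, H₂O 6.4322
Sensible, products 25→226 °C: 330.01 kJ/s
Q = ΔH = 357.16 kJ/s = 357.16 kW
Heat supplied = 21430 kJ/min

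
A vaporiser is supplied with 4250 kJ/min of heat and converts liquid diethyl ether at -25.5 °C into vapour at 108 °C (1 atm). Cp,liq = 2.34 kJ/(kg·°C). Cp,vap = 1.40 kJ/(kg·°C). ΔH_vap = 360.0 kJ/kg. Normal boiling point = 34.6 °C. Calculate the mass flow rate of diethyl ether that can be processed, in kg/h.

ṁ = 423 kg/h

Δh = 2.34×(34.6−-25.5) + 360.0 + 1.40×(108−34.6) = 603.39 kJ/kg
Q = 4250 kJ/min = 70.833 kJ/s = 255000 kJ/h
ṁ = Q/Δh = 255000 / 603.39 = 422.61 kg/h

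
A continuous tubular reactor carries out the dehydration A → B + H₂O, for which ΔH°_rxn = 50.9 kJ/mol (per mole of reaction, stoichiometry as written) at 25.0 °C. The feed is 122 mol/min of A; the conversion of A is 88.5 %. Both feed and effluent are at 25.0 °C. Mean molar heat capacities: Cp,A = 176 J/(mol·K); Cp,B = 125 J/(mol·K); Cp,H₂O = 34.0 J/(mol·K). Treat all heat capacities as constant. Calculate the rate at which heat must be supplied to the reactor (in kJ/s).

Extent of reaction ξ = 0.885 × 122 = 107.97 mol/min
Reaction term: ξ·ΔH°_rxn = 107.97 × 50.9 = 5495.7 kJ/min
Q = ΔH = 5495.7 kJ/min = 91.595 kW
Heat supplied = 91.595 kJ/s

Q_in = 91.6 kJ/s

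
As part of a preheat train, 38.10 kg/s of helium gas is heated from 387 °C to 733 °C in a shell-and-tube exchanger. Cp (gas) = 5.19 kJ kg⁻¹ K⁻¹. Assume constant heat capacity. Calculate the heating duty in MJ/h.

Q = 246000 MJ/h

Q = ṁ·Cp·ΔT = 38.10 × 5.19 × (733 − 387) = 68418 kJ/s
Heating duty = 246300 MJ/h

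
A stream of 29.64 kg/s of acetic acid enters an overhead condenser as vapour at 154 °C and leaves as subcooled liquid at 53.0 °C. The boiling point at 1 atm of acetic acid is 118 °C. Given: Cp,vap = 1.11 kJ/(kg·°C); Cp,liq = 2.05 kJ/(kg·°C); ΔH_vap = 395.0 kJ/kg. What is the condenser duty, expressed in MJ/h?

Q_c = 60600 MJ/h

vapour 154→118 °C: -39.96 kJ/kg
condensation at 118 °C: -395 kJ/kg
liquid 118→53.0 °C: -133.25 kJ/kg
Δh = -39.96 + -395 + -133.25 = -568.21 kJ/kg
Q = ṁ·Δh = 29.64 kg/s × -568.21 kJ/kg = -16842 kJ/s
|Q| = 16842 kW = 60630 MJ/h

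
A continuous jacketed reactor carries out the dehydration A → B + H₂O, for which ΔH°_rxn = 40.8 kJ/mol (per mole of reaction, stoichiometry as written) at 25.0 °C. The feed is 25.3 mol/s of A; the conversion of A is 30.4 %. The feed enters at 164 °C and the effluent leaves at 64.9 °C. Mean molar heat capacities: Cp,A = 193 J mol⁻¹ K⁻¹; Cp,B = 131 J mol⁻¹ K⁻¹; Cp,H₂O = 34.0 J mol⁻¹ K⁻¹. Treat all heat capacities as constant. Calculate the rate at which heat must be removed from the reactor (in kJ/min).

Q_out = 10700 kJ/min

Extent of reaction ξ = 0.304 × 25.3 = 7.6912 mol/s
Reaction term: ξ·ΔH°_rxn = 7.6912 × 40.8 = 313.8 kJ/s
Sensible, feed 164→25 °C: -678.72 kJ/s
Outlet flows (mol/s): A 17.609, B 7.6912, H₂O 7.6912
Sensible, products 25→64.9 °C: 186.24 kJ/s
Q = ΔH = -178.69 kJ/s = -178.69 kW
Heat removed = 10721 kJ/min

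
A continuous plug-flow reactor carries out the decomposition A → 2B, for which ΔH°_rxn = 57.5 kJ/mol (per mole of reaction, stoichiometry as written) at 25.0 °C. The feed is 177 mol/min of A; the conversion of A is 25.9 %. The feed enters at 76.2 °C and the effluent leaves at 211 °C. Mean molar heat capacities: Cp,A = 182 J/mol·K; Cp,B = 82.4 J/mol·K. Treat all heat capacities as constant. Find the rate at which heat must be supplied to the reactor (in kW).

Extent of reaction ξ = 0.259 × 177 = 45.843 mol/min
Reaction term: ξ·ΔH°_rxn = 45.843 × 57.5 = 2636 kJ/min
Sensible, feed 76.2→25 °C: -1649.4 kJ/min
Outlet flows (mol/min): A 131.16, B 91.686
Sensible, products 25→211 °C: 5845.1 kJ/min
Q = ΔH = 6831.8 kJ/min = 113.86 kW
Heat supplied = 113.86 kW

Q_in = 114 kW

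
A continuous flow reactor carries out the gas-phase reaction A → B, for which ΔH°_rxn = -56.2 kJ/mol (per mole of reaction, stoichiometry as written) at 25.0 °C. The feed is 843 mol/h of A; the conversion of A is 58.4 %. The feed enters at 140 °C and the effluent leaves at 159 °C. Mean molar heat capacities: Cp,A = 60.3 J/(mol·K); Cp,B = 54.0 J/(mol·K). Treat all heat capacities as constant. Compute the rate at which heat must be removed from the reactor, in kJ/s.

Extent of reaction ξ = 0.584 × 843 = 492.31 mol/h
Reaction term: ξ·ΔH°_rxn = 492.31 × -56.2 = -27668 kJ/h
Sensible, feed 140→25 °C: -5845.8 kJ/h
Outlet flows (mol/h): A 350.69, B 492.31
Sensible, products 25→159 °C: 6396 kJ/h
Q = ΔH = -27118 kJ/h = -7.5327 kW
Heat removed = 7.5327 kJ/s

Q_out = 7.53 kJ/s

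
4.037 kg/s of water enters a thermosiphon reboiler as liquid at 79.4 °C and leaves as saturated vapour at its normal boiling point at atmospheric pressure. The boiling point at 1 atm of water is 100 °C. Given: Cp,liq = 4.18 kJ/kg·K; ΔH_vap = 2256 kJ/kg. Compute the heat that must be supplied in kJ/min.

liquid 79.4→100 °C: 86.108 kJ/kg
vaporisation at 100 °C: 2256 kJ/kg
Δh = 86.108 + 2256 = 2342.1 kJ/kg
Q = ṁ·Δh = 4.037 kg/s × 2342.1 kJ/kg = 9455.1 kJ/s
|Q| = 9455.1 kW = 567310 kJ/min

Q = 567000 kJ/min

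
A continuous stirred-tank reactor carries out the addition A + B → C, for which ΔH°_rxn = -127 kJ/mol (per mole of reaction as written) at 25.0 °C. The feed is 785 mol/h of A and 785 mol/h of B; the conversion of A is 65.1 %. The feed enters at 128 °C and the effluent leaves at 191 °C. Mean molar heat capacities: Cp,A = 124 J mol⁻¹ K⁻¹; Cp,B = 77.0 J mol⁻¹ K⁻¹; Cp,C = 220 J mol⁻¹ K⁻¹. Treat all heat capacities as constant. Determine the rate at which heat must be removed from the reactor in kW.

Extent of reaction ξ = 0.651 × 785 = 511.04 mol/h
Reaction term: ξ·ΔH°_rxn = 511.04 × -127 = -64901 kJ/h
Sensible, feed 128→25 °C: -16252 kJ/h
Outlet flows (mol/h): A 273.96, B 273.96, C 511.04
Sensible, products 25→191 °C: 27804 kJ/h
Q = ΔH = -53349 kJ/h = -14.819 kW
Heat removed = 14.819 kW

Q_out = 14.8 kW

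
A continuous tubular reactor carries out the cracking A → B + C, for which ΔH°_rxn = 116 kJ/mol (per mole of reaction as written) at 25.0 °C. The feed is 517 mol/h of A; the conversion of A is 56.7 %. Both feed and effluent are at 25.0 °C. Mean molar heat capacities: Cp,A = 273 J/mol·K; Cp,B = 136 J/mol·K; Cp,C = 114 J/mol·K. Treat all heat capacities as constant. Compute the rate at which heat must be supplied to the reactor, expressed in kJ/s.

Extent of reaction ξ = 0.567 × 517 = 293.14 mol/h
Reaction term: ξ·ΔH°_rxn = 293.14 × 116 = 34004 kJ/h
Q = ΔH = 34004 kJ/h = 9.4456 kW
Heat supplied = 9.4456 kJ/s

Q_in = 9.45 kJ/s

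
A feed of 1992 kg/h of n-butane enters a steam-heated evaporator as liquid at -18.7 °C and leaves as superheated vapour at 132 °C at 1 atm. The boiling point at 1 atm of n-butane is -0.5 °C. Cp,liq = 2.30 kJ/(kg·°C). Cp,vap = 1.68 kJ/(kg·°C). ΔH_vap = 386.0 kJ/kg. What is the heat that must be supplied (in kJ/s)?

liquid -18.7→-0.5 °C: 41.86 kJ/kg
vaporisation at -0.5 °C: 386 kJ/kg
vapour -0.5→132 °C: 222.6 kJ/kg
Δh = 41.86 + 386 + 222.6 = 650.46 kJ/kg
Q = ṁ·Δh = 1992 kg/h × 650.46 kJ/kg = 1.2957e+06 kJ/h
|Q| = 359.92 kW

Q = 360 kJ/s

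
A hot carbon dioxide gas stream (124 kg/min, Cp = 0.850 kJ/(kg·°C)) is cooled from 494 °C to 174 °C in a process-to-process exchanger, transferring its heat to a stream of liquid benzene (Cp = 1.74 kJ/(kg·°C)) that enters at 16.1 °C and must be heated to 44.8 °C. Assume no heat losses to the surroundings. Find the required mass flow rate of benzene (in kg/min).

ṁ_c = 675 kg/min

Heat released by hot stream: Q = 124 × 0.850 × (494 − 174) = 33728 kJ/min
Energy balance on cold side (adiabatic exchanger): Q = ṁ_c·Cp_c·(T_c,out − T_c,in)
ṁ_c = 33728 / [1.74 × (44.8 − 16.1)] = 675.4 kg/min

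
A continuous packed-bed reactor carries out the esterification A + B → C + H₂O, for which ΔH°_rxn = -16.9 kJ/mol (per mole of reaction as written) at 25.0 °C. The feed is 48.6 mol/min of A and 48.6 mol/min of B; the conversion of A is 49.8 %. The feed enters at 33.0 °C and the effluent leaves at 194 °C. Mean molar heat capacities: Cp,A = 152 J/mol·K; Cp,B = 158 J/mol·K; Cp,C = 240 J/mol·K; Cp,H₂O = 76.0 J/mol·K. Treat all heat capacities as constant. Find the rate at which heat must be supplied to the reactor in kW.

Extent of reaction ξ = 0.498 × 48.6 = 24.203 mol/min
Reaction term: ξ·ΔH°_rxn = 24.203 × -16.9 = -409.03 kJ/min
Sensible, feed 33.0→25 °C: -120.53 kJ/min
Outlet flows (mol/min): A 24.397, B 24.397, C 24.203, H₂O 24.203
Sensible, products 25→194 °C: 2570.7 kJ/min
Q = ΔH = 2041.1 kJ/min = 34.019 kW
Heat supplied = 34.019 kW

Q_in = 34.0 kW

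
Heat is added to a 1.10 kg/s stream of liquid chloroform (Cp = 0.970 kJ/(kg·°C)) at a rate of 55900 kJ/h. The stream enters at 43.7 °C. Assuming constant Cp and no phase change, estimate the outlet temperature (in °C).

T_out = 58.3 °C

Q = 55900 kJ/h = 15.528 kJ/s
ΔT = Q/(ṁ·Cp) = 15.528/(1.10×0.970) = 14.553 K
T_out = 43.7 + 14.553 = 58.253 °C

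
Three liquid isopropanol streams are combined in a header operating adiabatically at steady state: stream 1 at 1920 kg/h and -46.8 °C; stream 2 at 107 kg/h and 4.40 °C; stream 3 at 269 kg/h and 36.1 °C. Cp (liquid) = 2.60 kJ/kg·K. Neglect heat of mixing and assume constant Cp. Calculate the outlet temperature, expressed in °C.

T_out = -34.7 °C

Energy balance with Q = 0: Σ ṁᵢCp,ᵢ(T_out − Tᵢ) = 0
Σ ṁᵢCp,ᵢTᵢ = 1920×2.60×-46.8 + 107×2.60×4.40 + 269×2.60×36.1 = -207150
Σ ṁᵢCp,ᵢ = 1920×2.60 + 107×2.60 + 269×2.60 = 5969.6
T_out = -207150 / 5969.6 = -34.701 °C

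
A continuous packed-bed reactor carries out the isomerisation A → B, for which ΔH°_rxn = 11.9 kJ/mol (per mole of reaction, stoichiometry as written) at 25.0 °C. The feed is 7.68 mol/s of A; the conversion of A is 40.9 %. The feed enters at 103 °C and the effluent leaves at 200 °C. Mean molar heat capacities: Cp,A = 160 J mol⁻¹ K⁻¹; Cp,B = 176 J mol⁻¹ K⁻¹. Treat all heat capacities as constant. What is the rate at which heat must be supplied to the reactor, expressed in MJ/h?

Q_in = 595 MJ/h

Extent of reaction ξ = 0.409 × 7.68 = 3.1411 mol/s
Reaction term: ξ·ΔH°_rxn = 3.1411 × 11.9 = 37.379 kJ/s
Sensible, feed 103→25 °C: -95.846 kJ/s
Outlet flows (mol/s): A 4.5389, B 3.1411
Sensible, products 25→200 °C: 223.84 kJ/s
Q = ΔH = 165.37 kJ/s = 165.37 kW
Heat supplied = 595.33 MJ/h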